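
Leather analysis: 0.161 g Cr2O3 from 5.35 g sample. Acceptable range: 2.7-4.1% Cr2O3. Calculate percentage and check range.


Cr2O3 = 3.01%
Within range: Yes

Cr2O3% = 0.161 / 5.35 x 100 = 3.01%
Acceptable range: 2.7 to 4.1%
Within range: Yes


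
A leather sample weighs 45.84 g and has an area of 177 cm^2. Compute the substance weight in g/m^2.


2589.8 g/m^2

Substance weight = mass / area x 10000
SW = 45.84 / 177 x 10000
SW = 2589.8 g/m^2


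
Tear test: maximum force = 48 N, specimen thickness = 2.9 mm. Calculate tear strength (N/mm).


16.6 N/mm


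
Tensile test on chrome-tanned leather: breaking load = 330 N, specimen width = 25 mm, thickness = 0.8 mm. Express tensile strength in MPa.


Cross-section = 25 x 0.8 = 20.0 mm^2
TS = 330 / 20.0 = 16.50 MPa
(1 N/mm^2 = 1 MPa)


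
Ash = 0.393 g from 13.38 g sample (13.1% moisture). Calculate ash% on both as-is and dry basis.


As-is ash% = 0.393 / 13.38 x 100 = 2.94%
Dry mass = 13.38 x (100 - 13.1) / 100 = 11.62722 g
Dry-basis ash% = 0.393 / 11.62722 x 100 = 3.38%


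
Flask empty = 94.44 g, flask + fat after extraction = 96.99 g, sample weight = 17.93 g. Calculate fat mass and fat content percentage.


Fat mass = 2.55 g
Fat content = 14.2%

Fat mass = 96.99 - 94.44 = 2.55 g
Fat% = 2.55 / 17.93 x 100 = 14.2%


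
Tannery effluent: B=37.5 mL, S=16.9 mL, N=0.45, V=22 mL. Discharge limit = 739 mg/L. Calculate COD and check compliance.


COD = (37.5 - 16.9) x 0.45 x 8000 / 22 = 3370.9 mg/L
Limit: 739 mg/L
Compliant: No


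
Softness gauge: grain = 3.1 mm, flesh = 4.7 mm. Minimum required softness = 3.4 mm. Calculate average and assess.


Average softness = 3.90 mm
Meets requirement: Yes


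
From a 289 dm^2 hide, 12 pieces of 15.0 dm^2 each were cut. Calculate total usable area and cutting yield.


Total usable = 12 x 15.0 = 180.0 dm^2
Yield = 180.0 / 289 x 100 = 62.3%


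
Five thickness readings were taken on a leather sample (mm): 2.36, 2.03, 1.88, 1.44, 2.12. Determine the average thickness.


1.97 mm


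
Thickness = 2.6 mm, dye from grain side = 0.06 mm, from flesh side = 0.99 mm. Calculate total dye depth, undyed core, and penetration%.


Total dyed = 1.05 mm
Undyed core = 1.55 mm
Penetration = 40.4%


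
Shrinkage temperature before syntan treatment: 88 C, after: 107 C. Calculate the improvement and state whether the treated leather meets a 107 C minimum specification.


Improvement = 107 - 88 = 19 C
Spec check: 107 C >= 107 C? Yes


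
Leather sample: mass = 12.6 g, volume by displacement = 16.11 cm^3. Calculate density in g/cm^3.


0.782 g/cm^3

Density = mass / volume
Density = 12.6 / 16.11 = 0.782 g/cm^3


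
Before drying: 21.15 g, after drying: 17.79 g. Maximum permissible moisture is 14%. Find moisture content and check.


MC = (21.15 - 17.79) / 21.15 x 100 = 15.9%
Maximum: 14%
Acceptable: No


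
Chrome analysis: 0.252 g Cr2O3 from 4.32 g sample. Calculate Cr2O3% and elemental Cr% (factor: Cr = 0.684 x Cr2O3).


Cr2O3% = 0.252 / 4.32 x 100 = 5.83%
Cr% = 5.83 x 0.684 = 3.99%


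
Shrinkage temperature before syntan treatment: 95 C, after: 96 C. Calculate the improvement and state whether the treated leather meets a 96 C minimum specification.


Improvement = 1 C
Meets 96 C spec: Yes


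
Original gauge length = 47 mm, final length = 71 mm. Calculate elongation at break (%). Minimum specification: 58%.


Elongation = 51.1%
Meets spec: No

Extension = 71 - 47 = 24 mm
Elongation = 24 / 47 x 100 = 51.1%
Minimum required: 58%
Meets specification: No


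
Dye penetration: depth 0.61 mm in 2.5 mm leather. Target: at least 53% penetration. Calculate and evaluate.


Penetration = 0.61 / 2.5 x 100 = 24.4%
Target: 53%
Meets target: No


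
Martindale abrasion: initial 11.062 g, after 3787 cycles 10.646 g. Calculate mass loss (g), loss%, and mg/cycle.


Mass loss = 0.416 g
Loss = 3.76%
Rate = 0.110 mg/cycle


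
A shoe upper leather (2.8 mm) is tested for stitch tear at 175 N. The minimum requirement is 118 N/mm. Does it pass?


STS = 62.5 N/mm
Passes: No


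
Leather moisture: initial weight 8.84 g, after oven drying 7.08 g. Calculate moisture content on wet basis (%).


Moisture = 8.84 - 7.08 = 1.76 g
MC = 1.76 / 8.84 x 100 = 19.9%


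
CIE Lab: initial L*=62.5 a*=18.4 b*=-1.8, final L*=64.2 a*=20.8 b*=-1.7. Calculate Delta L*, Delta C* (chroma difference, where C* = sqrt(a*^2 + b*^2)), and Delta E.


Delta L* = 64.2 - 62.5 = 1.7
C1* = sqrt((18.4)^2 + (-1.8)^2) = 18.488
C2* = sqrt((20.8)^2 + (-1.7)^2) = 20.869
Delta C* = 20.869 - 18.488 = 2.38
Delta E = sqrt((1.7)^2 + (2.4)^2 + (0.1)^2) = 2.94


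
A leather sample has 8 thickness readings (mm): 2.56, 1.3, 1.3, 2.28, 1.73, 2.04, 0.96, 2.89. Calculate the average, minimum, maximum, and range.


Average = 1.88 mm
Min = 0.96 mm
Max = 2.89 mm
Range = 1.93 mm


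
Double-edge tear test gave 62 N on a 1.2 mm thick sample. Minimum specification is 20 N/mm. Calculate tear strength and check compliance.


Tear strength = 62 / 1.2 = 51.7 N/mm
Required minimum = 20 N/mm
Compliant: Yes


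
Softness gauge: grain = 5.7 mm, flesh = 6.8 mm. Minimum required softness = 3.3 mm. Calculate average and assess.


Average softness = 6.25 mm
Meets requirement: Yes

Average = (5.7 + 6.8) / 2 = 6.25 mm
Minimum = 3.3 mm
Meets requirement: Yes


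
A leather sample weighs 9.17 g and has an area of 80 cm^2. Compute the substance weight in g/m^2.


Substance weight = mass / area x 10000
SW = 9.17 / 80 x 10000
SW = 1146.3 g/m^2


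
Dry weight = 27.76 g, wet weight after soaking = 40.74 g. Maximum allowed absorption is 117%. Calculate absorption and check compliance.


WA = (40.74 - 27.76) / 27.76 x 100 = 46.8%
Maximum allowed: 117%
Compliant: Yes


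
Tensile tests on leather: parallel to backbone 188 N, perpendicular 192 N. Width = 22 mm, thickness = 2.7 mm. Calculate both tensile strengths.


Parallel = 3.16 N/mm^2
Perpendicular = 3.23 N/mm^2


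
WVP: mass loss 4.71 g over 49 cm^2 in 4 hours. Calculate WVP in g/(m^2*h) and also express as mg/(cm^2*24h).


WVP = 4.71 / (49 x 4) x 10000 = 240.31 g/(m^2*h)
Mass loss in mg = 4.71 x 1000 = 4710 mg
Per cm^2 per 24h in mg: 4710 x 24 / (49 x 4) = 113040 / 196 = 576.73 mg/(cm^2*24h)


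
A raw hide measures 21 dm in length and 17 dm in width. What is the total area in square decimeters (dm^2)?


357 dm^2

Area = length x width
Area = 21 x 17 = 357 dm^2


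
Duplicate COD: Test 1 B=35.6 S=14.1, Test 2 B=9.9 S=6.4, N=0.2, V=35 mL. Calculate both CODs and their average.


COD1 = (35.6 - 14.1) x 0.2 x 8000 / 35 = 982.9 mg/L
COD2 = (9.9 - 6.4) x 0.2 x 8000 / 35 = 160.0 mg/L
Average = (982.9 + 160.0) / 2 = 571.5 mg/L


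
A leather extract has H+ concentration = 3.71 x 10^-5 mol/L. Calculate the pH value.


pH = 4.43

pH = -log10[H+]
pH = -log10(3.71 x 10^-5) = 4.43


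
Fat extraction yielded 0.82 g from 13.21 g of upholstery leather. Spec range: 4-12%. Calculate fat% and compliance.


Fat content = 6.2%
Compliant: Yes


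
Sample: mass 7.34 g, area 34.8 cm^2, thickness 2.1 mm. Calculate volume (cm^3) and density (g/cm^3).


Volume = 7.308 cm^3
Density = 1.004 g/cm^3

Thickness in cm = 2.1 / 10 = 0.21 cm
Volume = 34.8 x 0.21 = 7.308 cm^3
Density = 7.34 / 7.308 = 1.004 g/cm^3


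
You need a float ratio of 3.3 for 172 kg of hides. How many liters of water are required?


Water = hide weight x target ratio
Water = 172 x 3.3 = 567.6 L


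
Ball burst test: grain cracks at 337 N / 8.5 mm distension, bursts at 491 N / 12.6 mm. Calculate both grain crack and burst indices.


Crack index = 39.6 N/mm
Burst index = 39.0 N/mm


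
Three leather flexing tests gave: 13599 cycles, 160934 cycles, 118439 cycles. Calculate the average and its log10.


Average = 97657 cycles
log10 = 4.99

Average = (13599 + 160934 + 118439) / 3 = 97657 cycles
log10(97657) = 4.99


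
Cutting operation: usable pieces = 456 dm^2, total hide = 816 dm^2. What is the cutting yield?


Yield = usable / total x 100
Yield = 456 / 816 x 100 = 55.9%


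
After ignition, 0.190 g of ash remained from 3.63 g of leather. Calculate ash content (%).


5.23%

Ash% = 0.190 / 3.63 x 100
Ash% = 5.23%


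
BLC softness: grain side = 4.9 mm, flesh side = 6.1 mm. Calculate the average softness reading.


Average = (4.9 + 6.1) / 2
Average = 5.50 mm


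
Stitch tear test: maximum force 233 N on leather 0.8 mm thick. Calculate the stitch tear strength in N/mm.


291.3 N/mm

Stitch tear strength = force / thickness
STS = 233 / 0.8 = 291.3 N/mm


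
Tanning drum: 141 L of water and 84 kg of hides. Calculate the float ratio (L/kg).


Float ratio = water / hide weight
Ratio = 141 / 84 = 1.7


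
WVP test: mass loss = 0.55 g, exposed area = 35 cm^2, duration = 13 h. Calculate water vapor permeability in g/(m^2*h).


12.09 g/(m^2*h)


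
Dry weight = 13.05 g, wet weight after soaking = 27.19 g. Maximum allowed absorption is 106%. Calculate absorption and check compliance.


WA = (27.19 - 13.05) / 13.05 x 100 = 108.4%
Maximum allowed: 106%
Compliant: No


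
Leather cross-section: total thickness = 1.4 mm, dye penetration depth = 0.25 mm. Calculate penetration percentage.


17.9%

Penetration% = 0.25 / 1.4 x 100
Penetration = 17.9%


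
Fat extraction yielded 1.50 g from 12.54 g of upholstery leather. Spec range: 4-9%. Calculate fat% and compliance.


Fat content = 12.0%
Compliant: No


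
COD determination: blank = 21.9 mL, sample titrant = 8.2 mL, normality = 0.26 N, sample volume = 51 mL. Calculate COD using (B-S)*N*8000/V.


558.7 mg/L

COD = (21.9 - 8.2) x 0.26 x 8000 / 51
COD = 13.7 x 0.26 x 8000 / 51
COD = 558.7 mg/L


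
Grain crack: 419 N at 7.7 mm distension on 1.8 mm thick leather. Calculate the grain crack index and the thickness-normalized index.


Crack index = 419 / 7.7 = 54.4 N/mm
Normalized = 54.4 / 1.8 = 30.2 N/mm per mm


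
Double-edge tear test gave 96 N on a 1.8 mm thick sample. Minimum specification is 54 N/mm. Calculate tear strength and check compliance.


Tear strength = 53.3 N/mm
Compliant: No

Tear strength = 96 / 1.8 = 53.3 N/mm
Required minimum = 54 N/mm
Compliant: No


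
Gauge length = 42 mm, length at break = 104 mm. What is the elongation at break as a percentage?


Extension = 104 - 42 = 62 mm
Elongation = 62 / 42 x 100 = 147.6%


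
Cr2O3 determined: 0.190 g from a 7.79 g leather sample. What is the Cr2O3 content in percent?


Cr2O3% = 0.190 / 7.79 x 100
Cr2O3% = 2.44%


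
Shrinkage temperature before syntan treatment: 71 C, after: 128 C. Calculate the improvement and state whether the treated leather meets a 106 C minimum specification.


Improvement = 128 - 71 = 57 C
Spec check: 128 C >= 106 C? Yes


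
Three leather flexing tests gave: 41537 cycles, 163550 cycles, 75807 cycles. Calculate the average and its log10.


Average = (41537 + 163550 + 75807) / 3 = 93631 cycles
log10(93631) = 4.97


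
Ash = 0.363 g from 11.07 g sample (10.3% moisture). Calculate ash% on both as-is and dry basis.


As-is ash = 3.28%
Dry-basis ash = 3.66%


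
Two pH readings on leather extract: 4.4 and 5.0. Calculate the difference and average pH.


Difference = |4.4 - 5.0| = 0.6
Average = (4.4 + 5.0) / 2 = 4.70


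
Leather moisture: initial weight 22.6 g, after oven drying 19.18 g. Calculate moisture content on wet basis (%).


Moisture = 22.6 - 19.18 = 3.42 g
MC = 3.42 / 22.6 x 100 = 15.1%


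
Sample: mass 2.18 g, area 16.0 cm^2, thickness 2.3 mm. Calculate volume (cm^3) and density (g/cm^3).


Thickness in cm = 2.3 / 10 = 0.23 cm
Volume = 16.0 x 0.23 = 3.680 cm^3
Density = 2.18 / 3.680 = 0.592 g/cm^3


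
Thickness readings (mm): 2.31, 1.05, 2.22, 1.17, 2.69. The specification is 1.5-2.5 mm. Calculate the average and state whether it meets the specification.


Average = 1.89 mm
Within specification: Yes

Sum = 9.44
Average = 9.44 / 5 = 1.89 mm
Specification range: 1.5 to 2.5 mm
Within spec: Yes


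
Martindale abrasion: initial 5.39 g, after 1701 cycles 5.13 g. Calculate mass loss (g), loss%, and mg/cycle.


Loss = 5.39 - 5.13 = 0.260 g
Loss% = 0.260 / 5.39 x 100 = 4.82%
Rate = 0.260 / 1701 x 1000 = 0.153 mg/cycle


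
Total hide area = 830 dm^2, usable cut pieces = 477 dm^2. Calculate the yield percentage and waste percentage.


Yield = 477 / 830 x 100 = 57.5%
Waste = 830 - 477 = 353 dm^2
Waste% = 100 - 57.5 = 42.5%


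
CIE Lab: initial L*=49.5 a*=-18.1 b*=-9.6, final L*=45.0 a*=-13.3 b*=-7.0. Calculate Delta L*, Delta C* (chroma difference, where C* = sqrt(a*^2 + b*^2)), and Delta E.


Delta L* = -4.5
Delta C* = -5.46
Delta E = 7.07


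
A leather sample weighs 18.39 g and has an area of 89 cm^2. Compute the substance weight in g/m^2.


Substance weight = mass / area x 10000
SW = 18.39 / 89 x 10000
SW = 2066.3 g/m^2


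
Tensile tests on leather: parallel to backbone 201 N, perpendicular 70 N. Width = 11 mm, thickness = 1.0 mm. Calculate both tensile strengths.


Area = 11 x 1.0 = 11.0 mm^2
TS (parallel) = 201 / 11.0 = 18.27 N/mm^2
TS (perpendicular) = 70 / 11.0 = 6.36 N/mm^2


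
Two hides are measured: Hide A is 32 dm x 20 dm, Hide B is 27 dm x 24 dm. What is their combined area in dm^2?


Hide A area = 32 x 20 = 640 dm^2
Hide B area = 27 x 24 = 648 dm^2
Total = 640 + 648 = 1288 dm^2


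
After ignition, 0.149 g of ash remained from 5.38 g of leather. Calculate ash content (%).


2.77%

Ash% = 0.149 / 5.38 x 100
Ash% = 2.77%


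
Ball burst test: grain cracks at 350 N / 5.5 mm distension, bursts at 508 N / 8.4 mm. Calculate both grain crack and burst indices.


Crack index = 350 / 5.5 = 63.6 N/mm
Burst index = 508 / 8.4 = 60.5 N/mm


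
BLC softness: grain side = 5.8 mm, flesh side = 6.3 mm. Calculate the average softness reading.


6.05 mm

Average = (5.8 + 6.3) / 2
Average = 6.05 mm


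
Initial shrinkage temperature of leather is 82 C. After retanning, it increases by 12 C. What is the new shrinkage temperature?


New Ts = 82 + 12 = 94 C


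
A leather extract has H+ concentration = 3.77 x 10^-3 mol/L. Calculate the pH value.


pH = 2.42

pH = -log10[H+]
pH = -log10(3.77 x 10^-3) = 2.42


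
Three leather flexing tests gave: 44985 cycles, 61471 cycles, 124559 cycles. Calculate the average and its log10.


Average = (44985 + 61471 + 124559) / 3 = 77005 cycles
log10(77005) = 4.89


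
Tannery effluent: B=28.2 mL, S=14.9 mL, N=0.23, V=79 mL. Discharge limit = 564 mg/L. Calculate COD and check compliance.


COD = 309.8 mg/L
Compliant: Yes

COD = (28.2 - 14.9) x 0.23 x 8000 / 79 = 309.8 mg/L
Limit: 564 mg/L
Compliant: Yes


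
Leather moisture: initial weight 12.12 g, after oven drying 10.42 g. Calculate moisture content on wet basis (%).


Moisture = 12.12 - 10.42 = 1.70 g
MC = 1.70 / 12.12 x 100 = 14.0%


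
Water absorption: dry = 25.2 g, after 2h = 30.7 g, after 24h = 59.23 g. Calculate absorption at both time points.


2h absorption = 21.8%
24h absorption = 135.0%


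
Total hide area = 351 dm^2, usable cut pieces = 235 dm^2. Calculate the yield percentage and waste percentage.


Yield = 67.0%
Waste = 33.0%

Yield = 235 / 351 x 100 = 67.0%
Waste = 351 - 235 = 116 dm^2
Waste% = 100 - 67.0 = 33.0%


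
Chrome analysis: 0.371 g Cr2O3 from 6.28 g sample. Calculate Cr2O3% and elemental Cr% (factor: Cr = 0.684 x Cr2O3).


Cr2O3% = 0.371 / 6.28 x 100 = 5.91%
Cr% = 5.91 x 0.684 = 4.04%


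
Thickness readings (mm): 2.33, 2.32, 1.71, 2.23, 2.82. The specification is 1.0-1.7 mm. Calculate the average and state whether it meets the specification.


Average = 2.28 mm
Within specification: No


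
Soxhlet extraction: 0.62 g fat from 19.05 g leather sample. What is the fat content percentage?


3.3%


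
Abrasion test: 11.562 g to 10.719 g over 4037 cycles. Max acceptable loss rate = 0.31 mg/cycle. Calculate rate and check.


Rate = 0.209 mg/cycle
Passes: Yes

Loss = 11.562 - 10.719 = 0.843 g
Rate = 0.843 g / 4037 cycles x 1000 = 0.209 mg/cycle
Max = 0.31 mg/cycle
Passes: Yes


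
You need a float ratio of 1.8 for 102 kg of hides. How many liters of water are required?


183.6 L


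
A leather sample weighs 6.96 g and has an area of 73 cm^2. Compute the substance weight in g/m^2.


Substance weight = mass / area x 10000
SW = 6.96 / 73 x 10000
SW = 953.4 g/m^2


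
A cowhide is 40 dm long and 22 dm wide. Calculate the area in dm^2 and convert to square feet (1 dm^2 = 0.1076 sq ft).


880 dm^2
94.69 sq ft

Area = 40 x 22 = 880 dm^2
Conversion: 880 x 0.1076 = 94.69 sq ft


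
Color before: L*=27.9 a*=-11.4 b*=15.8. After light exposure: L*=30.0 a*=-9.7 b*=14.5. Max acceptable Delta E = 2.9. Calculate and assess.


Delta E = 3.00
Passes: No


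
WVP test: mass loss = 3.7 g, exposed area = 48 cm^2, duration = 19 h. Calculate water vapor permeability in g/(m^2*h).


40.57 g/(m^2*h)

WVP = mass_loss / (area x time) x 10000
WVP = 3.7 / (48 x 19) x 10000
WVP = 3.7 / 912 x 10000 = 40.57 g/(m^2*h)


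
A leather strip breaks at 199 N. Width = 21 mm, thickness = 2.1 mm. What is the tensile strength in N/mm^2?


4.51 N/mm^2


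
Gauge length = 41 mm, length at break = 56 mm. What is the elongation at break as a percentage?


Extension = 56 - 41 = 15 mm
Elongation = 15 / 41 x 100 = 36.6%


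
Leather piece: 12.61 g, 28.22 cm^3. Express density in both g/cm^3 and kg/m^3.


Density = 12.61 / 28.22 = 0.447 g/cm^3
Convert: 0.447 x 1000 = 447 kg/m^3


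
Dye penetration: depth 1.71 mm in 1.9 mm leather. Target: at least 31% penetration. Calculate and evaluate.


Penetration = 90.0%
Meets target: Yes

Penetration = 1.71 / 1.9 x 100 = 90.0%
Target: 31%
Meets target: Yes


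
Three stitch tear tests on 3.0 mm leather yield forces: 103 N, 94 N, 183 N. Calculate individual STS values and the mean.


STS1 = 34.3 N/mm
STS2 = 31.3 N/mm
STS3 = 61.0 N/mm
Mean = 42.2 N/mm


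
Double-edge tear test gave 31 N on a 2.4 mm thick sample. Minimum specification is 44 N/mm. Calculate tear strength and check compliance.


Tear strength = 12.9 N/mm
Compliant: No

Tear strength = 31 / 2.4 = 12.9 N/mm
Required minimum = 44 N/mm
Compliant: No


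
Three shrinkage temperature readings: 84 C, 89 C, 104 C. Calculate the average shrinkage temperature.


92.3 C

Average = (84 + 89 + 104) / 3
Average = 277 / 3 = 92.3 C


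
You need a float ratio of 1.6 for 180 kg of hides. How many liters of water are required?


Water = hide weight x target ratio
Water = 180 x 1.6 = 288.0 L


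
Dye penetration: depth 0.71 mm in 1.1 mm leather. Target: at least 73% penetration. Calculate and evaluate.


Penetration = 64.5%
Meets target: No

Penetration = 0.71 / 1.1 x 100 = 64.5%
Target: 73%
Meets target: No


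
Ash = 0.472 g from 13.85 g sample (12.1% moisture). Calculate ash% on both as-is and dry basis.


As-is ash% = 0.472 / 13.85 x 100 = 3.41%
Dry mass = 13.85 x (100 - 12.1) / 100 = 12.17415 g
Dry-basis ash% = 0.472 / 12.17415 x 100 = 3.88%


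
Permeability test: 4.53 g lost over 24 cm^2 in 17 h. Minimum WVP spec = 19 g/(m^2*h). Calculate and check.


WVP = 4.53 / (24 x 17) x 10000 = 111.03 g/(m^2*h)
Minimum: 19 g/(m^2*h)
Meets spec: Yes


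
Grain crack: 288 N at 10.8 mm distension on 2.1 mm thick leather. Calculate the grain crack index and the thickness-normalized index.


Crack index = 288 / 10.8 = 26.7 N/mm
Normalized = 26.7 / 2.1 = 12.7 N/mm per mm


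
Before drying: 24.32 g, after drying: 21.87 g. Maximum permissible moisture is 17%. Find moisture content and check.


Moisture content = 10.1%
Acceptable: Yes

MC = (24.32 - 21.87) / 24.32 x 100 = 10.1%
Maximum: 17%
Acceptable: Yes


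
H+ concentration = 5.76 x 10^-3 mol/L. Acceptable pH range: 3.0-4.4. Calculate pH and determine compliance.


pH = 2.24
Compliant: No

pH = -log10(5.76 x 10^-3) = 2.24
Range: 3.0 to 4.4
Compliant: No


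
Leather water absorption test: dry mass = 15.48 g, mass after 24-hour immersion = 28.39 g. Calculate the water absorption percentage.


83.4%

Water absorbed = 28.39 - 15.48 = 12.91 g
WA% = 12.91 / 15.48 x 100 = 83.4%


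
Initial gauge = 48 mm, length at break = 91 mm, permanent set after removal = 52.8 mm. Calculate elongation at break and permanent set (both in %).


Elongation at break = (91 - 48) / 48 x 100 = 89.6%
Permanent set = (52.8 - 48) / 48 x 100 = 10.0%


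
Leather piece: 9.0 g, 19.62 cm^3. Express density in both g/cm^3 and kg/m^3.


0.459 g/cm^3
459 kg/m^3

Density = 9.0 / 19.62 = 0.459 g/cm^3
Convert: 0.459 x 1000 = 459 kg/m^3


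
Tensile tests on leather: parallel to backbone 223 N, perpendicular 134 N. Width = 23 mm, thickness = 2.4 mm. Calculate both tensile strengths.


Area = 23 x 2.4 = 55.2 mm^2
TS (parallel) = 223 / 55.2 = 4.04 N/mm^2
TS (perpendicular) = 134 / 55.2 = 2.43 N/mm^2


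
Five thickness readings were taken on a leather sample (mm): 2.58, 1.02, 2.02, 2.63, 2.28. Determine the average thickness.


Sum = 2.58 + 1.02 + 2.02 + 2.63 + 2.28 = 10.53
Average = 10.53 / 5 = 2.11 mm


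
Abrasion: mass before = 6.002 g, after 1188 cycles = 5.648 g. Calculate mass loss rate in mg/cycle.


0.298 mg/cycle

Mass loss = 6.002 - 5.648 = 0.354 g
Rate = 0.354 / 1188 x 1000 = 0.298 mg/cycle


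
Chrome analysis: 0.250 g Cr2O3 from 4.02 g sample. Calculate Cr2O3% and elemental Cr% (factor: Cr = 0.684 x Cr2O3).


Cr2O3% = 0.250 / 4.02 x 100 = 6.22%
Cr% = 6.22 x 0.684 = 4.25%


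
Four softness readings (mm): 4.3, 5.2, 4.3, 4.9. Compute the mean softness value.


4.68 mm


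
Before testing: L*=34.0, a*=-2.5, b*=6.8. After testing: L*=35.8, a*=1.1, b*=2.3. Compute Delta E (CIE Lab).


dL = 35.8 - 34.0 = 1.8
da = 1.1 - (-2.5) = 3.6
db = 2.3 - 6.8 = -4.5
dE = sqrt((1.8)^2 + (3.6)^2 + (-4.5)^2) = 6.04


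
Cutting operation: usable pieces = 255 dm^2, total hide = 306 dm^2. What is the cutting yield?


Yield = usable / total x 100
Yield = 255 / 306 x 100 = 83.3%


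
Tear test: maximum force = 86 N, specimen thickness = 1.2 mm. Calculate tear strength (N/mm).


Tear strength = force / thickness
Tear = 86 / 1.2 = 71.7 N/mm


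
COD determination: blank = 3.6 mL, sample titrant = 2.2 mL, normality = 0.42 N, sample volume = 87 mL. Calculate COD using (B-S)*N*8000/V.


54.1 mg/L

COD = (3.6 - 2.2) x 0.42 x 8000 / 87
COD = 1.4 x 0.42 x 8000 / 87
COD = 54.1 mg/L


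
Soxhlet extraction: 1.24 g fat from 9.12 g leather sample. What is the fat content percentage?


13.6%

Fat content = 1.24 / 9.12 x 100
Fat = 13.6%


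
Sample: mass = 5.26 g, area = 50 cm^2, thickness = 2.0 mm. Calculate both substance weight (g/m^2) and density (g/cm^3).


SW = 5.26 / 50 x 10000 = 1052.0 g/m^2
Volume = 50 x 2.0 / 10 = 10.00 cm^3
Density = 5.26 / 10.00 = 0.526 g/cm^3


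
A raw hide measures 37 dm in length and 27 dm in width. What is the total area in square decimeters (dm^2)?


999 dm^2


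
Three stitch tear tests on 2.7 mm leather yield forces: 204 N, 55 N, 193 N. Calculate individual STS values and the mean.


STS1 = 75.6 N/mm
STS2 = 20.4 N/mm
STS3 = 71.5 N/mm
Mean = 55.8 N/mm

STS1 = 204 / 2.7 = 75.6 N/mm
STS2 = 55 / 2.7 = 20.4 N/mm
STS3 = 193 / 2.7 = 71.5 N/mm
Mean = (75.6 + 20.4 + 71.5) / 3 = 55.8 N/mm


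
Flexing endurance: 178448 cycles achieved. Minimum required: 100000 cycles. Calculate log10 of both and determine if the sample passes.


Achieved: log10 = 5.25
Required: log10 = 5.00
Passes: Yes


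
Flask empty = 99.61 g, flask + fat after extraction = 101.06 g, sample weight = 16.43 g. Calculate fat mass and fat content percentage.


Fat mass = 1.45 g
Fat content = 8.8%

Fat mass = 101.06 - 99.61 = 1.45 g
Fat% = 1.45 / 16.43 x 100 = 8.8%


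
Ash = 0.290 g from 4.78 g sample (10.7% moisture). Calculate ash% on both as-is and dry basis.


As-is ash = 6.07%
Dry-basis ash = 6.79%


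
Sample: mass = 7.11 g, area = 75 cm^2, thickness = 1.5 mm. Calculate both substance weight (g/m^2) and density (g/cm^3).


Substance weight = 948.0 g/m^2
Density = 0.632 g/cm^3

SW = 7.11 / 75 x 10000 = 948.0 g/m^2
Volume = 75 x 1.5 / 10 = 11.25 cm^3
Density = 7.11 / 11.25 = 0.632 g/cm^3


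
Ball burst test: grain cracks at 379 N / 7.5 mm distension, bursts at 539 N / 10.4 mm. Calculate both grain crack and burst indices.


Crack index = 379 / 7.5 = 50.5 N/mm
Burst index = 539 / 10.4 = 51.8 N/mm


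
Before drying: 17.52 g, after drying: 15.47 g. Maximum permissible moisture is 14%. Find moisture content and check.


MC = (17.52 - 15.47) / 17.52 x 100 = 11.7%
Maximum: 14%
Acceptable: Yes


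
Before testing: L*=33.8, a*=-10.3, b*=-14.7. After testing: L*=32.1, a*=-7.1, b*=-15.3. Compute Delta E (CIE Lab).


Delta E = 3.67

dL = 32.1 - 33.8 = -1.7
da = -7.1 - (-10.3) = 3.2
db = -15.3 - (-14.7) = -0.6
dE = sqrt((-1.7)^2 + (3.2)^2 + (-0.6)^2) = 3.67


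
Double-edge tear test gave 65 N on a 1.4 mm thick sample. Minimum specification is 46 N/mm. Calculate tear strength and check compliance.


Tear strength = 46.4 N/mm
Compliant: Yes


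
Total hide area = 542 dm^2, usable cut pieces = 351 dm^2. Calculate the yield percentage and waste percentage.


Yield = 351 / 542 x 100 = 64.8%
Waste = 542 - 351 = 191 dm^2
Waste% = 100 - 64.8 = 35.2%


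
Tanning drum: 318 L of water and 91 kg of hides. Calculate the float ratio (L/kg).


Float ratio = water / hide weight
Ratio = 318 / 91 = 3.5


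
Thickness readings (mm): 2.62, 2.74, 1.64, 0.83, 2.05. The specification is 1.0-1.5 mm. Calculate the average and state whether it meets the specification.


Average = 1.98 mm
Within specification: No

Sum = 9.88
Average = 9.88 / 5 = 1.98 mm
Specification range: 1.0 to 1.5 mm
Within spec: No


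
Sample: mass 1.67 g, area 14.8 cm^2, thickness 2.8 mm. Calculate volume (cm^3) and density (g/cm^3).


Thickness in cm = 2.8 / 10 = 0.28 cm
Volume = 14.8 x 0.28 = 4.144 cm^3
Density = 1.67 / 4.144 = 0.403 g/cm^3


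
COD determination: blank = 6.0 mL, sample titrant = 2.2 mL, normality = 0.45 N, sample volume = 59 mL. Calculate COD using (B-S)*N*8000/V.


COD = (6.0 - 2.2) x 0.45 x 8000 / 59
COD = 3.8 x 0.45 x 8000 / 59
COD = 231.9 mg/L


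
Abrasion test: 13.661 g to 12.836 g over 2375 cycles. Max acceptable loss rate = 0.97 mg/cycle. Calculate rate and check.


Loss = 13.661 - 12.836 = 0.825 g
Rate = 0.825 g / 2375 cycles x 1000 = 0.347 mg/cycle
Max = 0.97 mg/cycle
Passes: Yes


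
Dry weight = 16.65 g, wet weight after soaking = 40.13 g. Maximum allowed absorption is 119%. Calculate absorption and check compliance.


WA = (40.13 - 16.65) / 16.65 x 100 = 141.0%
Maximum allowed: 119%
Compliant: No


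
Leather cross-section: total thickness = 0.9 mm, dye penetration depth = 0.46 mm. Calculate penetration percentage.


51.1%

Penetration% = 0.46 / 0.9 x 100
Penetration = 51.1%


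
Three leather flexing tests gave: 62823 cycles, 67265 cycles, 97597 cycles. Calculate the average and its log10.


Average = (62823 + 67265 + 97597) / 3 = 75895 cycles
log10(75895) = 4.88


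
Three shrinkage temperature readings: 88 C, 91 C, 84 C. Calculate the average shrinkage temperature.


87.7 C

Average = (88 + 91 + 84) / 3
Average = 263 / 3 = 87.7 C


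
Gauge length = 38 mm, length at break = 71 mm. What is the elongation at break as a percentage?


Extension = 71 - 38 = 33 mm
Elongation = 33 / 38 x 100 = 86.8%


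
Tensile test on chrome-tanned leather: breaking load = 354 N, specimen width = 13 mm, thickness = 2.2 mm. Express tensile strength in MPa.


12.38 MPa


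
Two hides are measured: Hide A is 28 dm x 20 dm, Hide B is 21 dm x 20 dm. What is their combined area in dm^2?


Hide A area = 28 x 20 = 560 dm^2
Hide B area = 21 x 20 = 420 dm^2
Total = 560 + 420 = 980 dm^2


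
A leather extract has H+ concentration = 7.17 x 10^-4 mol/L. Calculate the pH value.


pH = -log10[H+]
pH = -log10(7.17 x 10^-4) = 3.14


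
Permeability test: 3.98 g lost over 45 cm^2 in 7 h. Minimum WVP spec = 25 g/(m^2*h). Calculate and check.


WVP = 126.35 g/(m^2*h)
Meets specification: Yes


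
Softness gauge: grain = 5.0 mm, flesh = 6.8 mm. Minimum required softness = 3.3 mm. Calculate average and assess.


Average = (5.0 + 6.8) / 2 = 5.90 mm
Minimum = 3.3 mm
Meets requirement: Yes


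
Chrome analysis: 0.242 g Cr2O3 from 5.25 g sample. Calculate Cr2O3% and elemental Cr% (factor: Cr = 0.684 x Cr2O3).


Cr2O3% = 0.242 / 5.25 x 100 = 4.61%
Cr% = 4.61 x 0.684 = 3.15%


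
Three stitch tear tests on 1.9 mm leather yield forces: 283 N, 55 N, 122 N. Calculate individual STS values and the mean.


STS1 = 148.9 N/mm
STS2 = 28.9 N/mm
STS3 = 64.2 N/mm
Mean = 80.7 N/mm

STS1 = 283 / 1.9 = 148.9 N/mm
STS2 = 55 / 1.9 = 28.9 N/mm
STS3 = 122 / 1.9 = 64.2 N/mm
Mean = (148.9 + 28.9 + 64.2) / 3 = 80.7 N/mm


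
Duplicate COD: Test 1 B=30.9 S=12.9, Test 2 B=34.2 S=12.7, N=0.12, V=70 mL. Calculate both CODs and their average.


COD1 = 246.9 mg/L
COD2 = 294.9 mg/L
Average = 270.9 mg/L


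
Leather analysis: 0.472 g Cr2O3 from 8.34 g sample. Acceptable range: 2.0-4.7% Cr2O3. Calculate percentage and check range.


Cr2O3% = 0.472 / 8.34 x 100 = 5.66%
Acceptable range: 2.0 to 4.7%
Within range: No


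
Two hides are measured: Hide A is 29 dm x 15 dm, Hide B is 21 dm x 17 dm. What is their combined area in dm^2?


792 dm^2

Hide A area = 29 x 15 = 435 dm^2
Hide B area = 21 x 17 = 357 dm^2
Total = 435 + 357 = 792 dm^2


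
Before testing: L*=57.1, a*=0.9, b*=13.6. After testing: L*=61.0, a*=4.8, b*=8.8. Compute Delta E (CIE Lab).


dL = 61.0 - 57.1 = 3.9
da = 4.8 - 0.9 = 3.9
db = 8.8 - 13.6 = -4.8
dE = sqrt((3.9)^2 + (3.9)^2 + (-4.8)^2) = 7.31


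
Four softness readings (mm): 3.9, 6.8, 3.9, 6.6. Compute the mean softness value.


Sum = 3.9 + 6.8 + 3.9 + 6.6
Mean = 21.2 / 4 = 5.30 mm


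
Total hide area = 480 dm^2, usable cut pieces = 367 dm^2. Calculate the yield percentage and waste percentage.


Yield = 76.5%
Waste = 23.5%


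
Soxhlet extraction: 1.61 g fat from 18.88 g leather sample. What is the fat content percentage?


8.5%

Fat content = 1.61 / 18.88 x 100
Fat = 8.5%


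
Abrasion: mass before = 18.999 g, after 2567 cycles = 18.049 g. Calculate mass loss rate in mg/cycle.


0.370 mg/cycle

Mass loss = 18.999 - 18.049 = 0.950 g
Rate = 0.950 / 2567 x 1000 = 0.370 mg/cycle


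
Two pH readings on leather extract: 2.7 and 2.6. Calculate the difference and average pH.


Difference = |2.7 - 2.6| = 0.1
Average = (2.7 + 2.6) / 2 = 2.65


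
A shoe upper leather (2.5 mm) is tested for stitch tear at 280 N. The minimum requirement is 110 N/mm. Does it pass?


STS = 112.0 N/mm
Passes: Yes

STS = 280 / 2.5 = 112.0 N/mm
Minimum required: 110 N/mm
Passes: Yes


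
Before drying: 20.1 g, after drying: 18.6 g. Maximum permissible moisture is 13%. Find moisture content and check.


Moisture content = 7.5%
Acceptable: Yes

MC = (20.1 - 18.6) / 20.1 x 100 = 7.5%
Maximum: 13%
Acceptable: Yes


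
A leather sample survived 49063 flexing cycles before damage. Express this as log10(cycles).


4.69

log10(49063) = 4.69


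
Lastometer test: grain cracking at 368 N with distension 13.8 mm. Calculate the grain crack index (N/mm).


Grain crack index = force / distension
Index = 368 / 13.8 = 26.7 N/mm


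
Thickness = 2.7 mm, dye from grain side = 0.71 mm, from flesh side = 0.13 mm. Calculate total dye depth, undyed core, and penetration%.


Total dyed = 0.84 mm
Undyed core = 1.86 mm
Penetration = 31.1%


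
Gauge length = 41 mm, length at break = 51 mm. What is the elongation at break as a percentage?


Extension = 51 - 41 = 10 mm
Elongation = 10 / 41 x 100 = 24.4%


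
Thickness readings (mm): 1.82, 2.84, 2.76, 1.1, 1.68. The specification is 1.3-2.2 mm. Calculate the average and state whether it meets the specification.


Average = 2.04 mm
Within specification: Yes

Sum = 10.20
Average = 10.20 / 5 = 2.04 mm
Specification range: 1.3 to 2.2 mm
Within spec: Yes


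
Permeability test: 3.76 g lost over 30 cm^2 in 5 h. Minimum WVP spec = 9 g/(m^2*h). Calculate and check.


WVP = 250.67 g/(m^2*h)
Meets specification: Yes

WVP = 3.76 / (30 x 5) x 10000 = 250.67 g/(m^2*h)
Minimum: 9 g/(m^2*h)
Meets spec: Yes


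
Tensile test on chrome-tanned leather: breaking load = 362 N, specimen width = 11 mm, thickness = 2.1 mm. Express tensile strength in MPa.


15.67 MPa

Cross-section = 11 x 2.1 = 23.1 mm^2
TS = 362 / 23.1 = 15.67 MPa
(1 N/mm^2 = 1 MPa)


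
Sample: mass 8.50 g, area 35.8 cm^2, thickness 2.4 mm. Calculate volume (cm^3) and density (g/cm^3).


Thickness in cm = 2.4 / 10 = 0.24 cm
Volume = 35.8 x 0.24 = 8.592 cm^3
Density = 8.50 / 8.592 = 0.989 g/cm^3


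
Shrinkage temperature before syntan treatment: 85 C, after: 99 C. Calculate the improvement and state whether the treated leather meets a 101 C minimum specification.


Improvement = 99 - 85 = 14 C
Spec check: 99 C >= 101 C? No


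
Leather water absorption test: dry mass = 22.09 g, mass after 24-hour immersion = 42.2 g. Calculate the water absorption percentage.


91.0%

Water absorbed = 42.2 - 22.09 = 20.11 g
WA% = 20.11 / 22.09 x 100 = 91.0%


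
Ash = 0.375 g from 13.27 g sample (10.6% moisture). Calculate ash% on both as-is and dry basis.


As-is ash% = 0.375 / 13.27 x 100 = 2.83%
Dry mass = 13.27 x (100 - 10.6) / 100 = 11.86338 g
Dry-basis ash% = 0.375 / 11.86338 x 100 = 3.16%


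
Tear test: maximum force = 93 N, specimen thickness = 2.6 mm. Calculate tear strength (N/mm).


Tear strength = force / thickness
Tear = 93 / 2.6 = 35.8 N/mm


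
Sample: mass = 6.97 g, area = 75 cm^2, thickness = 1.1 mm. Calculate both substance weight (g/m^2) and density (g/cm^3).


Substance weight = 929.3 g/m^2
Density = 0.845 g/cm^3


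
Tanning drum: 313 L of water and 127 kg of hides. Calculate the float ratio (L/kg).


Float ratio = water / hide weight
Ratio = 313 / 127 = 2.5


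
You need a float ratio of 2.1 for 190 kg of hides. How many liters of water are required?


Water = hide weight x target ratio
Water = 190 x 2.1 = 399.0 L


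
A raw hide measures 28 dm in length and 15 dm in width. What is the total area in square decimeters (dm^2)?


420 dm^2


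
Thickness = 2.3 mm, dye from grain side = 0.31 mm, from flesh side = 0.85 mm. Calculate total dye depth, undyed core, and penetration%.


Total dyed = 0.31 + 0.85 = 1.16 mm
Undyed core = 2.3 - 1.16 = 1.14 mm
Penetration = 1.16 / 2.3 x 100 = 50.4%


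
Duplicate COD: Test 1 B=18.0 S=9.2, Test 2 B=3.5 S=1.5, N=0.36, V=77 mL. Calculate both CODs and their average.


COD1 = (18.0 - 9.2) x 0.36 x 8000 / 77 = 329.1 mg/L
COD2 = (3.5 - 1.5) x 0.36 x 8000 / 77 = 74.8 mg/L
Average = (329.1 + 74.8) / 2 = 202.0 mg/L


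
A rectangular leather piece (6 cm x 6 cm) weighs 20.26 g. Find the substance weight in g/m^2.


Area = 6 x 6 = 36 cm^2
SW = 20.26 / 36 x 10000 = 5627.8 g/m^2


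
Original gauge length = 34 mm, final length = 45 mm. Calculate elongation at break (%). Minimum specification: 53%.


Extension = 45 - 34 = 11 mm
Elongation = 11 / 34 x 100 = 32.4%
Minimum required: 53%
Meets specification: No


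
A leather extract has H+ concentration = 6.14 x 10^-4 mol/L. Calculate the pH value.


pH = -log10[H+]
pH = -log10(6.14 x 10^-4) = 3.21


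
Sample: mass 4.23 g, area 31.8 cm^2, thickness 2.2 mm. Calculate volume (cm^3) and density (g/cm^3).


Volume = 6.996 cm^3
Density = 0.605 g/cm^3

Thickness in cm = 2.2 / 10 = 0.22 cm
Volume = 31.8 x 0.22 = 6.996 cm^3
Density = 4.23 / 6.996 = 0.605 g/cm^3


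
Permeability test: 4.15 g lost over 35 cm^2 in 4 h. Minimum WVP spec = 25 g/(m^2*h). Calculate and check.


WVP = 4.15 / (35 x 4) x 10000 = 296.43 g/(m^2*h)
Minimum: 25 g/(m^2*h)
Meets spec: Yes


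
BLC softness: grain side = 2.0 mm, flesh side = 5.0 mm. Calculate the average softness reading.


3.50 mm


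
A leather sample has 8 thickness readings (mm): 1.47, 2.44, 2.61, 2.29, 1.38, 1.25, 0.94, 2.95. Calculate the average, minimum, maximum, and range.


Average = 1.92 mm
Min = 0.94 mm
Max = 2.95 mm
Range = 2.01 mm


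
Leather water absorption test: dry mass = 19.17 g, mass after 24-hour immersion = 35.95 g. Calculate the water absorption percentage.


Water absorbed = 35.95 - 19.17 = 16.78 g
WA% = 16.78 / 19.17 x 100 = 87.5%


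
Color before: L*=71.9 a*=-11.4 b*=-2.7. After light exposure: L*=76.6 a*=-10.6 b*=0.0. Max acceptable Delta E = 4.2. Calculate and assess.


Delta E = 5.48
Passes: No


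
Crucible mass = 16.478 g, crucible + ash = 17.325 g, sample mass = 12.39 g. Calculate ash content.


Ash mass = 0.847 g
Ash content = 6.84%

Ash mass = 17.325 - 16.478 = 0.847 g
Ash% = 0.847 / 12.39 x 100 = 6.84%


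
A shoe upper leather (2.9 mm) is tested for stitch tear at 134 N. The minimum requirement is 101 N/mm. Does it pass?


STS = 46.2 N/mm
Passes: No

STS = 134 / 2.9 = 46.2 N/mm
Minimum required: 101 N/mm
Passes: No


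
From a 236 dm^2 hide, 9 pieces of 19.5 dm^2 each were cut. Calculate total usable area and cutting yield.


Total usable = 9 x 19.5 = 175.5 dm^2
Yield = 175.5 / 236 x 100 = 74.4%


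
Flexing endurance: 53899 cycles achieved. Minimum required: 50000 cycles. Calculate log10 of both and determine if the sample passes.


Achieved: log10 = 4.73
Required: log10 = 4.70
Passes: Yes

log10(53899) = 4.73
log10(50000) = 4.70
Passes: Yes


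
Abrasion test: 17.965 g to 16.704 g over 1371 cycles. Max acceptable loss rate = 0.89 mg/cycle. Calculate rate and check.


Rate = 0.920 mg/cycle
Passes: No


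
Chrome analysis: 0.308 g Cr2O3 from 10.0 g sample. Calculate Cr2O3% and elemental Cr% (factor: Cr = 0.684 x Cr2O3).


Cr2O3% = 0.308 / 10.0 x 100 = 3.08%
Cr% = 3.08 x 0.684 = 2.11%


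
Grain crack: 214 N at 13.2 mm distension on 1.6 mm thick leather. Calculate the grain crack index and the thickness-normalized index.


Crack index = 214 / 13.2 = 16.2 N/mm
Normalized = 16.2 / 1.6 = 10.1 N/mm per mm


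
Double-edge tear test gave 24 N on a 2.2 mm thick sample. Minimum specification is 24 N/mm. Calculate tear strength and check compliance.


Tear strength = 10.9 N/mm
Compliant: No


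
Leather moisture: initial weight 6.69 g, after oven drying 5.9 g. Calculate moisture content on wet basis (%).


11.8%

Moisture = 6.69 - 5.9 = 0.79 g
MC = 0.79 / 6.69 x 100 = 11.8%


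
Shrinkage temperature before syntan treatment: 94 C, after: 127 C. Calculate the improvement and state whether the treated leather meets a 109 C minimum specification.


Improvement = 127 - 94 = 33 C
Spec check: 127 C >= 109 C? Yes


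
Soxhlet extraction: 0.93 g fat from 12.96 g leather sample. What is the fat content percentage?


7.2%


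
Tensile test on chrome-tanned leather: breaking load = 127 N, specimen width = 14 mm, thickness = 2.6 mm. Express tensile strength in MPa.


3.49 MPa

Cross-section = 14 x 2.6 = 36.4 mm^2
TS = 127 / 36.4 = 3.49 MPa
(1 N/mm^2 = 1 MPa)


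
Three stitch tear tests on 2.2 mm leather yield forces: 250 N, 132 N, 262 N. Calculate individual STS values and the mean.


STS1 = 113.6 N/mm
STS2 = 60.0 N/mm
STS3 = 119.1 N/mm
Mean = 97.6 N/mm


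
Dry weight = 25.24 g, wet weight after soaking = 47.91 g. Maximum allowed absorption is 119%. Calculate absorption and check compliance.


WA = (47.91 - 25.24) / 25.24 x 100 = 89.8%
Maximum allowed: 119%
Compliant: Yes


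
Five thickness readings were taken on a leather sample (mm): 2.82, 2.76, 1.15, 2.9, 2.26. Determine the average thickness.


2.38 mm
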